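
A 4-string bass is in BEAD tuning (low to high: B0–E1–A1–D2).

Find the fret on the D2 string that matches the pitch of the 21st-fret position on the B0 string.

Fret 21 on B0 is MIDI 23 + 21 = 44 (G#2). On the D2 string (open MIDI 38), that pitch is 44 − 38 = fret 6.

6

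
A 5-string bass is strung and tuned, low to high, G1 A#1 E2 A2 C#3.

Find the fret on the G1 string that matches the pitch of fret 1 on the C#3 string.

19

C#3 at fret 1 is C#3 + 1 semitone = D3.
The open G1 string is 18 semitones below the open C#3, so the same pitch on the G1 string lies at fret 1 + 18 = 19.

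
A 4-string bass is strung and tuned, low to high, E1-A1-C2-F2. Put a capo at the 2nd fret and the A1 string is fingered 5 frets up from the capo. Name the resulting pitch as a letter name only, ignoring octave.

E

The capo raises the open A1 by 2 semitones to B1; fretting 5 more gives A1 + 2 + 5 = A1 + 7 semitones, landing on E.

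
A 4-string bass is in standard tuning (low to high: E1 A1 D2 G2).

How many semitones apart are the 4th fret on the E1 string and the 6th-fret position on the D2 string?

E1 at fret 4 → G♯1 (MIDI 32); D2 at fret 6 → G♯2 (MIDI 44).
32 − 44 = -12, so the two pitches are 12 semitones apart, with G♯2 the higher.

12 semitones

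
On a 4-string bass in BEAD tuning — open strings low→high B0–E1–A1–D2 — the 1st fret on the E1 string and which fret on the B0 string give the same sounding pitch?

6

Fret 1 on E1 is MIDI 28 + 1 = 29 (F1). On the B0 string (open MIDI 23), that pitch is 29 − 23 = fret 6.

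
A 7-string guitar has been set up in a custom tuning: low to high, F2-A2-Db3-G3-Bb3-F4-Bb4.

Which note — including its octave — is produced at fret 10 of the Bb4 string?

Bb4 is MIDI 70. Adding 10 gives 80, which is Ab5.
(Equivalently spelled G#5.)

Ab5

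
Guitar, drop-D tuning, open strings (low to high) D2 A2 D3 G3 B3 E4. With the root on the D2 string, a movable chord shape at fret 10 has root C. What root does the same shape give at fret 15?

Moving from fret 10 to fret 15 shifts the root by 5 semitones.
C up 5 semitones is F.

F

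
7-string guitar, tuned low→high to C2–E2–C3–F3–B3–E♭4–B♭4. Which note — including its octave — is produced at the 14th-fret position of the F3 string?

G4

F3 is MIDI 53. Adding 14 gives 67, which is G4.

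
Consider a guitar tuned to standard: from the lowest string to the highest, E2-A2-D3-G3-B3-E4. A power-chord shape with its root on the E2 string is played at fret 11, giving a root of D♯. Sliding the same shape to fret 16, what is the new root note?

Moving from fret 11 to fret 16 shifts the root by 5 semitones.
D♯ up 5 semitones is G♯.

G♯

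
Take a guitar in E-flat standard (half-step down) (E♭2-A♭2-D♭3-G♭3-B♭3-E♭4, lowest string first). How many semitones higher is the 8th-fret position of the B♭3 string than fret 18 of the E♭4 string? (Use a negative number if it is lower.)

B♭3 at fret 8 → G♭4 (MIDI 66); E♭4 at fret 18 → A5 (MIDI 81).
66 − 81 = -15, so the two pitches are 15 semitones apart.

-15 semitones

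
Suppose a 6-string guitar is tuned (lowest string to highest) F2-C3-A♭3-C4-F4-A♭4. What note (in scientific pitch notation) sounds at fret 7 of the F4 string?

C5

F4 is MIDI 65. Adding 7 gives 72, which is C5.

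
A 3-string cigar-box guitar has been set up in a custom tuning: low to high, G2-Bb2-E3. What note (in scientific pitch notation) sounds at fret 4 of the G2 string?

B2

G2 is MIDI 43. Adding 4 gives 47, which is B2.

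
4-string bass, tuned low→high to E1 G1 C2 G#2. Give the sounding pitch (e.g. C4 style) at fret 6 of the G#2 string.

D3

Each fret is one semitone, so G#2 + 6 = D3.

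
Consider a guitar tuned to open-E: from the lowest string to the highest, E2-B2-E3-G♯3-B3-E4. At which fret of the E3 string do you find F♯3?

F♯3 is 2 semitones above the open E3 (E–F–F#), so it sits at fret 2.

2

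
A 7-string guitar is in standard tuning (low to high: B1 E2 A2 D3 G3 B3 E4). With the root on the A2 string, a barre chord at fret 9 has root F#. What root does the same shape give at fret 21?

Moving from fret 9 to fret 21 shifts the root by 12 semitones.
F# up 12 semitones is F#.

F#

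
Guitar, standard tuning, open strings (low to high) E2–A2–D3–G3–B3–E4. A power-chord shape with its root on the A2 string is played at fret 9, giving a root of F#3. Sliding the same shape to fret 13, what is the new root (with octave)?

Moving from fret 9 to fret 13 shifts the root by 4 semitones.
F#3 up 4 semitones is A#3.

A#3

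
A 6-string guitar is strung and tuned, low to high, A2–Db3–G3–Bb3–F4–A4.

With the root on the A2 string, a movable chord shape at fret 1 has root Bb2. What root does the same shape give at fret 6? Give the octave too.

Eb3

Moving from fret 1 to fret 6 shifts the root by 5 semitones.
Bb2 up 5 semitones is Eb3.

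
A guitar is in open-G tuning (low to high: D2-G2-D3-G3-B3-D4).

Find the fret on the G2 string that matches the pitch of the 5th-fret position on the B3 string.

B3 at fret 5 is B3 + 5 semitones = E4.
The open G2 string is 16 semitones below the open B3, so the same pitch on the G2 string lies at fret 5 + 16 = 21.

21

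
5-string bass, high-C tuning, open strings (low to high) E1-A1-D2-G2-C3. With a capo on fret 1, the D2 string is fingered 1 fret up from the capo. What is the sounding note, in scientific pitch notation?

E2

The capo raises the open D2 by 1 semitone to D#2; fretting 1 more gives D2 + 1 + 1 = D2 + 2 semitones = E2.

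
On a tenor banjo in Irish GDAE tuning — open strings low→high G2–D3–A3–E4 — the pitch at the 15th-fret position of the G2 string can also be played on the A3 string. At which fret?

Fret 15 on G2 is MIDI 43 + 15 = 58 (A#3). On the A3 string (open MIDI 57), that pitch is 58 − 57 = fret 1.

1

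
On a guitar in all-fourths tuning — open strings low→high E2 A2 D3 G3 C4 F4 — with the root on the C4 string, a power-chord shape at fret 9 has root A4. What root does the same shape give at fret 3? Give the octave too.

D#4

Moving from fret 9 to fret 3 shifts the root by -6 semitones.
A4 down 6 semitones is D#4.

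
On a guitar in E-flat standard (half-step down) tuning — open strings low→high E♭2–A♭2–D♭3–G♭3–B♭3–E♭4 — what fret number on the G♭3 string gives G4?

13

G4 is 13 semitones above the open G♭3 (Gb–G–Ab–A–…–F–Gb–G), so it sits at fret 13.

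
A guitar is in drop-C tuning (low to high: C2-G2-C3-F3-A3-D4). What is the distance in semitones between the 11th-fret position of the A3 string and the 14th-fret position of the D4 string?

A3 at fret 11 → G♯4 (MIDI 68); D4 at fret 14 → E5 (MIDI 76).
68 − 76 = -8, so the two pitches are 8 semitones apart, with E5 the higher.

8 semitones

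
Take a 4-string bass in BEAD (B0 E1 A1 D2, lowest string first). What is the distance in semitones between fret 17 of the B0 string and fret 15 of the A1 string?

8 semitones

B0 at fret 17 → E2 (MIDI 40); A1 at fret 15 → C3 (MIDI 48).
40 − 48 = -8, so the two pitches are 8 semitones apart, with C3 the higher.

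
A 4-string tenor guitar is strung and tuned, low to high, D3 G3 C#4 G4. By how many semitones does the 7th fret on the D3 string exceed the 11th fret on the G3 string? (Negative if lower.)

-9 semitones

D3 at fret 7 → A3 (MIDI 57); G3 at fret 11 → F#4 (MIDI 66).
57 − 66 = -9, so the two pitches are 9 semitones apart.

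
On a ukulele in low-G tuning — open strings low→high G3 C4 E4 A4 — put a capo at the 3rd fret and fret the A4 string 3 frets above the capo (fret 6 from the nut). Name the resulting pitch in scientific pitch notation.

D#5

The capo raises the open A4 by 3 semitones to C5; fretting 3 more gives A4 + 3 + 3 = A4 + 6 semitones = D#5.
(Also written Eb.)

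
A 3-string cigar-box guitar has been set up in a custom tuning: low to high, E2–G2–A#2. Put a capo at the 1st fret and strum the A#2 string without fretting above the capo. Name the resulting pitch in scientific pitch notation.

B2

The capo raises the open A#2 by 1 semitone to B2; fretting 0 more gives A#2 + 1 + 0 = A#2 + 1 semitone = B2.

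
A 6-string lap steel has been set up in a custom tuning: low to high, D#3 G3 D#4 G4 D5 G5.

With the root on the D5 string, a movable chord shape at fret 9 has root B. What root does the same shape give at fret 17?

Moving from fret 9 to fret 17 shifts the root by 8 semitones.
B up 8 semitones is G.

G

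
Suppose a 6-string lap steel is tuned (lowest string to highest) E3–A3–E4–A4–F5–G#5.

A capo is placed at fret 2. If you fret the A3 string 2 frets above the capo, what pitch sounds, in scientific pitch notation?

The capo raises the open A3 by 2 semitones to B3; fretting 2 more gives A3 + 2 + 2 = A3 + 4 semitones = C#4.

C#4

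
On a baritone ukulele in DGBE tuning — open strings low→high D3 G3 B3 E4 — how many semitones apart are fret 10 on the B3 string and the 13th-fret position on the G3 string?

B3 at fret 10 → A4 (MIDI 69); G3 at fret 13 → G#4 (MIDI 68).
69 − 68 = 1, so the two pitches are 1 semitone apart, with A4 the higher.

1 semitone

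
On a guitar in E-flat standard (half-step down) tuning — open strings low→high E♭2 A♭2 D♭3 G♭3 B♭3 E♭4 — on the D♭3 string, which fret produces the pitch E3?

E3 is 3 semitones above the open D♭3 (Db–D–Eb–E), so it sits at fret 3.

3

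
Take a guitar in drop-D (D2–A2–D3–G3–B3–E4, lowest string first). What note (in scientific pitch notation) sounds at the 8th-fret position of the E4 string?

E4 is MIDI 64. Adding 8 gives 72, which is C5.

C5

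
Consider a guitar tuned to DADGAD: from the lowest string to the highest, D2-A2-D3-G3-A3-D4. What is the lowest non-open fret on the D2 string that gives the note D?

12

From D2, count semitones up the chromatic scale until reaching D: D–D#–E–F–…–C–C#–D — 12 steps.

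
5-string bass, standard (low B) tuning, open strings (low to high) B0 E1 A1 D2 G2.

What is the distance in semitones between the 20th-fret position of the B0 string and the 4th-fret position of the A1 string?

6 semitones

B0 at fret 20 → G2 (MIDI 43); A1 at fret 4 → C♯2 (MIDI 37).
43 − 37 = 6, so the two pitches are 6 semitones apart, with G2 the higher.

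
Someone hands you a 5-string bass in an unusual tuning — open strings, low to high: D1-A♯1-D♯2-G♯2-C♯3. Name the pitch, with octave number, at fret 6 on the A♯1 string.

E2

A♯1 is MIDI 34. Adding 6 gives 40, which is E2.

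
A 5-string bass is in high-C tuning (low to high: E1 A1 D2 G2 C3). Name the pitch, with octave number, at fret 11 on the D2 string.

C#3

D2 is MIDI 38. Adding 11 gives 49, which is C#3.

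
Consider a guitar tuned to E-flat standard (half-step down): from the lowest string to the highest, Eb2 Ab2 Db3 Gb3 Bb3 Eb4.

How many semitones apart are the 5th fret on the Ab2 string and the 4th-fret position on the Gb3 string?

Ab2 at fret 5 → Db3 (MIDI 49); Gb3 at fret 4 → Bb3 (MIDI 58).
49 − 58 = -9, so the two pitches are 9 semitones apart, with Bb3 the higher.

9 semitones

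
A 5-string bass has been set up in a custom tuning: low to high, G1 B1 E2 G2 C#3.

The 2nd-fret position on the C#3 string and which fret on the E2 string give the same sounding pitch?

11

C#3 at fret 2 is C#3 + 2 semitones = D#3.
The open E2 string is 9 semitones below the open C#3, so the same pitch on the E2 string lies at fret 2 + 9 = 11.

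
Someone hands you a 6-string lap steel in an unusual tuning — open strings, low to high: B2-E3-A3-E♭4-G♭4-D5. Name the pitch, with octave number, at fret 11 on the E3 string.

The open E3 string plus 11 semitones: E–F–Gb–G–…–Db–D–Eb.
The walk passes from B into C once, so the octave number goes from 3 to 4.
(Equivalently spelled D♯4.)

E♭4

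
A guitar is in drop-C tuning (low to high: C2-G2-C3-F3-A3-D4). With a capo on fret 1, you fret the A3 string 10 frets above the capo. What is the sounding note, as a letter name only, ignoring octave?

The capo raises the open A3 by 1 semitone to A#3; fretting 10 more gives A3 + 1 + 10 = A3 + 11 semitones, landing on G#.
(Also written Ab.)

G#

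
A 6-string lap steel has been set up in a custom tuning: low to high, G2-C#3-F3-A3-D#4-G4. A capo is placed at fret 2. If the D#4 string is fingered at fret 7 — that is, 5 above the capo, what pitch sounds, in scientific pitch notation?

The capo raises the open D#4 by 2 semitones to F4; fretting 5 more gives D#4 + 2 + 5 = D#4 + 7 semitones = A#4.

A#4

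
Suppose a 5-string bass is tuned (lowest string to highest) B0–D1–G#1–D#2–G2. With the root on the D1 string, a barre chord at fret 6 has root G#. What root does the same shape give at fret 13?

Moving from fret 6 to fret 13 shifts the root by 7 semitones.
G# up 7 semitones is D#.

D#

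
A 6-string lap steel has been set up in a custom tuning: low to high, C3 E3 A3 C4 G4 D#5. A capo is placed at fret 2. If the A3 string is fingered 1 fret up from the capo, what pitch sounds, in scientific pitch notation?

The capo raises the open A3 by 2 semitones to B3; fretting 1 more gives A3 + 2 + 1 = A3 + 3 semitones = C4.

C4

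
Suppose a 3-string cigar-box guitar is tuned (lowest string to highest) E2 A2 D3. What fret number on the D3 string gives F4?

F4 is 15 semitones above the open D3 (D–Eb–E–F–…–Eb–E–F), so it sits at fret 15.

15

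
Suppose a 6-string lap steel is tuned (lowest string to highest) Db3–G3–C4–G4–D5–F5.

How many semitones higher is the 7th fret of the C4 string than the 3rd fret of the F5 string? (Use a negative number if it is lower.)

C4 at fret 7 → G4 (MIDI 67); F5 at fret 3 → Ab5 (MIDI 80).
67 − 80 = -13, so the two pitches are 13 semitones apart.

-13 semitones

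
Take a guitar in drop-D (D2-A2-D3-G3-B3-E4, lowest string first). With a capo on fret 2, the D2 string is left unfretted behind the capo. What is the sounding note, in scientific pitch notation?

The capo raises the open D2 by 2 semitones to E2; fretting 0 more gives D2 + 2 + 0 = D2 + 2 semitones = E2.

E2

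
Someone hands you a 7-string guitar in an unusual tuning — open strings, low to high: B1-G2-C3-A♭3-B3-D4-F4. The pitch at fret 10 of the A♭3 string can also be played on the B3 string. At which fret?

Fret 10 on A♭3 is MIDI 56 + 10 = 66 (G♭4). On the B3 string (open MIDI 59), that pitch is 66 − 59 = fret 7.

7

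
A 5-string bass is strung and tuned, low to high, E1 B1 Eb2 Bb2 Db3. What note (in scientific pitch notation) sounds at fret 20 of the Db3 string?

A4

Each fret is one semitone, so Db3 + 20 = A4.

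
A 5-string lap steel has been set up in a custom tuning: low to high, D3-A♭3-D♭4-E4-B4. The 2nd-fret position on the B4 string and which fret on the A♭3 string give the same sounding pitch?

B4 at fret 2 is B4 + 2 semitones = D♭5.
The open A♭3 string is 15 semitones below the open B4, so the same pitch on the A♭3 string lies at fret 2 + 15 = 17.

17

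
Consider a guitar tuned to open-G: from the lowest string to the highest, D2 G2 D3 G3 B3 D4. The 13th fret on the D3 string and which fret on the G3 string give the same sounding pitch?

8

Fret 13 on D3 is MIDI 50 + 13 = 63 (D#4). On the G3 string (open MIDI 55), that pitch is 63 − 55 = fret 8.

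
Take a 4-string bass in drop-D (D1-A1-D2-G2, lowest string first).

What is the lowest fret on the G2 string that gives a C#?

6

From G2, count semitones up the chromatic scale until reaching C#: G–G#–A–A#–B–C–C# — 6 steps.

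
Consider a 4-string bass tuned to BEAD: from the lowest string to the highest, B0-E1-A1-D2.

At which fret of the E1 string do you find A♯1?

6

A♯1 is 6 semitones above the open E1 (E–F–F#–G–G#–A–A#), so it sits at fret 6.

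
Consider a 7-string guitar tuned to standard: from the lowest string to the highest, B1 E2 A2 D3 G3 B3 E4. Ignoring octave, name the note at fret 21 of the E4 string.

Each fret is one semitone, so E4 + 21 = C#.
(Equivalently spelled Db.)

C#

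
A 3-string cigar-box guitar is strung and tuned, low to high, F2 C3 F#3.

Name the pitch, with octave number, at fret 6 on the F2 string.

F2 is MIDI 41. Adding 6 gives 47, which is B2.

B2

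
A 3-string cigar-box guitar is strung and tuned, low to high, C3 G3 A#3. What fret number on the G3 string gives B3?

B3 is 4 semitones above the open G3 (G–G#–A–A#–B), so it sits at fret 4.

4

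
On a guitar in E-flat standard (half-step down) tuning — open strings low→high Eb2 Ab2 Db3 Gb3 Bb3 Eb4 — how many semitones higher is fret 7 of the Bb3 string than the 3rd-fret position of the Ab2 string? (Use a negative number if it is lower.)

18 semitones

Bb3 at fret 7 → F4 (MIDI 65); Ab2 at fret 3 → B2 (MIDI 47).
65 − 47 = 18, so the two pitches are 18 semitones apart.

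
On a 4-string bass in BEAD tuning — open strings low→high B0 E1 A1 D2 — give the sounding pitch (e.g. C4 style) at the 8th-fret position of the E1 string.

C2

Each fret is one semitone, so E1 + 8 = C2.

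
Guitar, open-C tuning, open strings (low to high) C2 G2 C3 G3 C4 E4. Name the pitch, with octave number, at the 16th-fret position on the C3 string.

Each fret is one semitone, so C3 + 16 = E4.

E4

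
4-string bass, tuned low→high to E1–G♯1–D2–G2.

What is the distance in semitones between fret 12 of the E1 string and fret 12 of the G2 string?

E1 at fret 12 → E2 (MIDI 40); G2 at fret 12 → G3 (MIDI 55).
40 − 55 = -15, so the two pitches are 15 semitones apart, with G3 the higher.

15 semitones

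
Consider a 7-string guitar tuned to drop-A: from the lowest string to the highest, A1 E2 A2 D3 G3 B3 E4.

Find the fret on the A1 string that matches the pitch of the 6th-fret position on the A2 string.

18

A2 at fret 6 is A2 + 6 semitones = D#3.
The open A1 string is 12 semitones below the open A2, so the same pitch on the A1 string lies at fret 6 + 12 = 18.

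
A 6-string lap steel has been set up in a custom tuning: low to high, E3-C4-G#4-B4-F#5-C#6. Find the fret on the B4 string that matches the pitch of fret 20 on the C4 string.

C4 at fret 20 is C4 + 20 semitones = G#5.
The open B4 string is 11 semitones above the open C4, so the same pitch on the B4 string lies at fret 20 − 11 = 9.

9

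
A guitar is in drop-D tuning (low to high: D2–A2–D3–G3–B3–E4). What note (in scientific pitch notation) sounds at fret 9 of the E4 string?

The open E4 string plus 9 semitones: E–F–F#–G–G#–A–A#–B–C–C#.
The walk passes from B into C once, so the octave number goes from 4 to 5.

C♯5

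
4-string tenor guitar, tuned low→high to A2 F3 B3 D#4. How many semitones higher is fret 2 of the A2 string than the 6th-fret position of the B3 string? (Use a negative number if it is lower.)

-18 semitones

A2 at fret 2 → B2 (MIDI 47); B3 at fret 6 → F4 (MIDI 65).
47 − 65 = -18, so the two pitches are 18 semitones apart.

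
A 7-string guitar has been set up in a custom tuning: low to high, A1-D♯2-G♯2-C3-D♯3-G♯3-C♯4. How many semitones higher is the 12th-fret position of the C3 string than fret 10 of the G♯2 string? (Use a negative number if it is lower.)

6 semitones

C3 at fret 12 → C4 (MIDI 60); G♯2 at fret 10 → F♯3 (MIDI 54).
60 − 54 = 6, so the two pitches are 6 semitones apart.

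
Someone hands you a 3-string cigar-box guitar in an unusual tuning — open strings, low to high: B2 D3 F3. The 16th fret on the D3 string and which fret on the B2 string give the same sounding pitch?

19

Fret 16 on D3 is MIDI 50 + 16 = 66 (F#4). On the B2 string (open MIDI 47), that pitch is 66 − 47 = fret 19.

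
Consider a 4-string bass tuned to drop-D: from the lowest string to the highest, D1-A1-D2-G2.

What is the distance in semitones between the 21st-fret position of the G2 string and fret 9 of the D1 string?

G2 at fret 21 → E4 (MIDI 64); D1 at fret 9 → B1 (MIDI 35).
64 − 35 = 29, so the two pitches are 29 semitones apart, with E4 the higher.

29 semitones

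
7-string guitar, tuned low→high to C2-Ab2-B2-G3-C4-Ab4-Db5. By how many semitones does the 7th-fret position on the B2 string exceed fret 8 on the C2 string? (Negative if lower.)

10 semitones

B2 at fret 7 → Gb3 (MIDI 54); C2 at fret 8 → Ab2 (MIDI 44).
54 − 44 = 10, so the two pitches are 10 semitones apart.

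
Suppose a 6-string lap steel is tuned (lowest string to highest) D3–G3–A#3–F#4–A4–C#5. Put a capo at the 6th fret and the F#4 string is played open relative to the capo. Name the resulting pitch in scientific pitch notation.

The capo raises the open F#4 by 6 semitones to C5; fretting 0 more gives F#4 + 6 + 0 = F#4 + 6 semitones = C5.

C5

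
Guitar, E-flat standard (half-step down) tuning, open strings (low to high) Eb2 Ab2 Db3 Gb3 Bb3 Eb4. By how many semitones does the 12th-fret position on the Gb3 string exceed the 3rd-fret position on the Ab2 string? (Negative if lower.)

19 semitones

Gb3 at fret 12 → Gb4 (MIDI 66); Ab2 at fret 3 → B2 (MIDI 47).
66 − 47 = 19, so the two pitches are 19 semitones apart.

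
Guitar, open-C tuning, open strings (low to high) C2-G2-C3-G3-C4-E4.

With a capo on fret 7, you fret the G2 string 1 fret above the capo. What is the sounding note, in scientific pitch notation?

D♯3

The capo raises the open G2 by 7 semitones to D3; fretting 1 more gives G2 + 7 + 1 = G2 + 8 semitones = D♯3.
(Also written E♭.)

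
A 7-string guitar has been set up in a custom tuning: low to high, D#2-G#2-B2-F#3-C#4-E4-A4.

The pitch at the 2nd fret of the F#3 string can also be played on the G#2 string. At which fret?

F#3 at fret 2 is F#3 + 2 semitones = G#3.
The open G#2 string is 10 semitones below the open F#3, so the same pitch on the G#2 string lies at fret 2 + 10 = 12.

12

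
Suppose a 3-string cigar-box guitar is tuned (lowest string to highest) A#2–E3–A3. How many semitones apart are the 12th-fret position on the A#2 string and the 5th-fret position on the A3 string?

A#2 at fret 12 → A#3 (MIDI 58); A3 at fret 5 → D4 (MIDI 62).
58 − 62 = -4, so the two pitches are 4 semitones apart, with D4 the higher.

4 semitones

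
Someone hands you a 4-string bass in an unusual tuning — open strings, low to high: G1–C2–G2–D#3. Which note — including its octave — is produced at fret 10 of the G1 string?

F2

G1 is MIDI 31. Adding 10 gives 41, which is F2.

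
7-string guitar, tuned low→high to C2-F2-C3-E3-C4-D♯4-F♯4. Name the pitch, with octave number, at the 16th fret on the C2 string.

E3

The open C2 string plus 16 semitones: C–C#–D–D#–…–D–D#–E.
The walk passes from B into C once, so the octave number goes from 2 to 3.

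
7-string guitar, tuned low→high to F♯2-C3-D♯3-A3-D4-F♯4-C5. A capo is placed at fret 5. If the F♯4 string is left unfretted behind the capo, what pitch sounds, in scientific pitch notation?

The capo raises the open F♯4 by 5 semitones to B4; fretting 0 more gives F♯4 + 5 + 0 = F♯4 + 5 semitones = B4.

B4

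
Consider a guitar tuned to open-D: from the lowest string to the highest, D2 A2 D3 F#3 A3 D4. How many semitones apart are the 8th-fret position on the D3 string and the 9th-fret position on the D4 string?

D3 at fret 8 → A#3 (MIDI 58); D4 at fret 9 → B4 (MIDI 71).
58 − 71 = -13, so the two pitches are 13 semitones apart, with B4 the higher.

13 semitones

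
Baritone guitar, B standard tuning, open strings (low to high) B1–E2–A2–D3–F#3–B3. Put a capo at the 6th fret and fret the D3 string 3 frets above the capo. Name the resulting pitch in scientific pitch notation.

The capo raises the open D3 by 6 semitones to G#3; fretting 3 more gives D3 + 6 + 3 = D3 + 9 semitones = B3.

B3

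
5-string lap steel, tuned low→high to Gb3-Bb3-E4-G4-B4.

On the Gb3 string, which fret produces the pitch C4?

6

C4 is 6 semitones above the open Gb3 (Gb–G–Ab–A–Bb–B–C), so it sits at fret 6.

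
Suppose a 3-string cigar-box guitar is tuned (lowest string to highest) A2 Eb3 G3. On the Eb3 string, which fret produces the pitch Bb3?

Bb3 is 7 semitones above the open Eb3 (Eb–E–F–Gb–G–Ab–A–Bb), so it sits at fret 7.

7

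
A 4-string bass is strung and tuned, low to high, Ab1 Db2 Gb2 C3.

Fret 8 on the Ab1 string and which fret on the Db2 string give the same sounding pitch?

3

Fret 8 on Ab1 is MIDI 32 + 8 = 40 (E2). On the Db2 string (open MIDI 37), that pitch is 40 − 37 = fret 3.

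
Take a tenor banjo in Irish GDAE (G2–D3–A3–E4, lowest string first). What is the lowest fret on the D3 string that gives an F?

3

From D3, count semitones up the chromatic scale until reaching F: D–D#–E–F — 3 steps.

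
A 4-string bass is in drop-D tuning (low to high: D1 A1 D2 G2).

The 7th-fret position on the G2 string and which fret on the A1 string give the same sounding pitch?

17

G2 at fret 7 is G2 + 7 semitones = D3.
The open A1 string is 10 semitones below the open G2, so the same pitch on the A1 string lies at fret 7 + 10 = 17.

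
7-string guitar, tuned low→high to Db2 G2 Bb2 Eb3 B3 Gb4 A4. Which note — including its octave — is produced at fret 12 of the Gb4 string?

Gb5

The open Gb4 string plus 12 semitones: Gb–G–Ab–A–…–E–F–Gb.
The walk passes from B into C once, so the octave number goes from 4 to 5.
(Equivalently spelled F#5.)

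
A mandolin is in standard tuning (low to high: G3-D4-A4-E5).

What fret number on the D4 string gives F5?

15

F5 is 15 semitones above the open D4 (D–D#–E–F–…–D#–E–F), so it sits at fret 15.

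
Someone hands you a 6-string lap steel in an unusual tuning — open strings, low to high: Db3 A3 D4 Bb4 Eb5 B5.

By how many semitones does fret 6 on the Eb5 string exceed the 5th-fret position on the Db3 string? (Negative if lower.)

27 semitones

Eb5 at fret 6 → A5 (MIDI 81); Db3 at fret 5 → Gb3 (MIDI 54).
81 − 54 = 27, so the two pitches are 27 semitones apart.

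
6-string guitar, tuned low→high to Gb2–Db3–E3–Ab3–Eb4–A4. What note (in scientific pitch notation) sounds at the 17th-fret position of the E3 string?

A4

E3 is MIDI 52. Adding 17 gives 69, which is A4.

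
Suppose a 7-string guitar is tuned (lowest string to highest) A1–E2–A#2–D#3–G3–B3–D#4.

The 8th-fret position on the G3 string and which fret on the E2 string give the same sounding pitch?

23

G3 at fret 8 is G3 + 8 semitones = D#4.
The open E2 string is 15 semitones below the open G3, so the same pitch on the E2 string lies at fret 8 + 15 = 23.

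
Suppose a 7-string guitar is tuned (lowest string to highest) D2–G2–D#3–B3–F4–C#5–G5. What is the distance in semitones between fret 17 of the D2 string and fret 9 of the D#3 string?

5 semitones

D2 at fret 17 → G3 (MIDI 55); D#3 at fret 9 → C4 (MIDI 60).
55 − 60 = -5, so the two pitches are 5 semitones apart, with C4 the higher.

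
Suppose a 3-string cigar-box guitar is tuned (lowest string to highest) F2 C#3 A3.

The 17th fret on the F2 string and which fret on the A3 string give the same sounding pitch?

F2 at fret 17 is F2 + 17 semitones = A#3.
The open A3 string is 16 semitones above the open F2, so the same pitch on the A3 string lies at fret 17 − 16 = 1.

1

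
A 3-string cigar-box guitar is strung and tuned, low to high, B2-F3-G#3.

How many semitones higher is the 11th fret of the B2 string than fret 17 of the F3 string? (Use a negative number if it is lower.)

-12 semitones

B2 at fret 11 → A#3 (MIDI 58); F3 at fret 17 → A#4 (MIDI 70).
58 − 70 = -12, so the two pitches are 12 semitones apart.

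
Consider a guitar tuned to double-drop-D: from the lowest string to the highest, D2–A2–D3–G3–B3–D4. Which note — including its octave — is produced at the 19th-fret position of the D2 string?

The open D2 string plus 19 semitones: D–D#–E–F–…–G–G#–A.
The walk passes from B into C once, so the octave number goes from 2 to 3.

A3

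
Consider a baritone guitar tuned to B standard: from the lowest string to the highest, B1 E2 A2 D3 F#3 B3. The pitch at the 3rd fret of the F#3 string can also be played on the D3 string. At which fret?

7

Fret 3 on F#3 is MIDI 54 + 3 = 57 (A3). On the D3 string (open MIDI 50), that pitch is 57 − 50 = fret 7.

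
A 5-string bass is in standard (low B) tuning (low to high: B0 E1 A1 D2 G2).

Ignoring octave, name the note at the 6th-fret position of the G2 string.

C♯

G2 is MIDI 43. Adding 6 gives 49; 49 mod 12 = 1, i.e. C♯.
(Equivalently spelled D♭.)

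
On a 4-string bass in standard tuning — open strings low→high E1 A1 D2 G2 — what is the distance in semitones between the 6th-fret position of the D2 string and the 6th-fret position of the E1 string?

10 semitones

D2 at fret 6 → G♯2 (MIDI 44); E1 at fret 6 → A♯1 (MIDI 34).
44 − 34 = 10, so the two pitches are 10 semitones apart, with G♯2 the higher.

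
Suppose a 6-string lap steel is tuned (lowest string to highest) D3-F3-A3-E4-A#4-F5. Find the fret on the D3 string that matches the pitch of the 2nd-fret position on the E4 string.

16

E4 at fret 2 is E4 + 2 semitones = F#4.
The open D3 string is 14 semitones below the open E4, so the same pitch on the D3 string lies at fret 2 + 14 = 16.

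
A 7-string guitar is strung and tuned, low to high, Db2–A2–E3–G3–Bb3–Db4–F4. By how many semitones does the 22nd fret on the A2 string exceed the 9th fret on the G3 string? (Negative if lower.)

3 semitones

A2 at fret 22 → G4 (MIDI 67); G3 at fret 9 → E4 (MIDI 64).
67 − 64 = 3, so the two pitches are 3 semitones apart.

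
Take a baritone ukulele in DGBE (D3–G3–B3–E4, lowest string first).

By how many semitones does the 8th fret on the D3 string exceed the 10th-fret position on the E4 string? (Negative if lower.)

D3 at fret 8 → A#3 (MIDI 58); E4 at fret 10 → D5 (MIDI 74).
58 − 74 = -16, so the two pitches are 16 semitones apart.

-16 semitones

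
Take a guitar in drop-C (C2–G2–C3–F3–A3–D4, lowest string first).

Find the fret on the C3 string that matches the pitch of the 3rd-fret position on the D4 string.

D4 at fret 3 is D4 + 3 semitones = F4.
The open C3 string is 14 semitones below the open D4, so the same pitch on the C3 string lies at fret 3 + 14 = 17.

17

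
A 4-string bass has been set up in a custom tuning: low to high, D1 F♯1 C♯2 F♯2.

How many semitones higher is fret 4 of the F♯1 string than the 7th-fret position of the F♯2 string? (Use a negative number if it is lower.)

-15 semitones

F♯1 at fret 4 → A♯1 (MIDI 34); F♯2 at fret 7 → C♯3 (MIDI 49).
34 − 49 = -15, so the two pitches are 15 semitones apart.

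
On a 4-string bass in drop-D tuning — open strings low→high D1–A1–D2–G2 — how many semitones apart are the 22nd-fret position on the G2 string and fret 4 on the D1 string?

G2 at fret 22 → F4 (MIDI 65); D1 at fret 4 → F♯1 (MIDI 30).
65 − 30 = 35, so the two pitches are 35 semitones apart, with F4 the higher.

35 semitones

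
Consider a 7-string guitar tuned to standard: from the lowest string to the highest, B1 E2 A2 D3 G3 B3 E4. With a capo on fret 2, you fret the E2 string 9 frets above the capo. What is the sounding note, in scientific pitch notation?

D#3

The capo raises the open E2 by 2 semitones to F#2; fretting 9 more gives E2 + 2 + 9 = E2 + 11 semitones = D#3.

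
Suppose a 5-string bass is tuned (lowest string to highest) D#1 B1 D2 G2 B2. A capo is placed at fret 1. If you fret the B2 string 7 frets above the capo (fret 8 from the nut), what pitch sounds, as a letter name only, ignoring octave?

The capo raises the open B2 by 1 semitone to C3; fretting 7 more gives B2 + 1 + 7 = B2 + 8 semitones, landing on G.

G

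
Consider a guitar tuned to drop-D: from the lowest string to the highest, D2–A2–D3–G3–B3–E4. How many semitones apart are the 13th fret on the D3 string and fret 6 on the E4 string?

D3 at fret 13 → D#4 (MIDI 63); E4 at fret 6 → A#4 (MIDI 70).
63 − 70 = -7, so the two pitches are 7 semitones apart, with A#4 the higher.

7 semitones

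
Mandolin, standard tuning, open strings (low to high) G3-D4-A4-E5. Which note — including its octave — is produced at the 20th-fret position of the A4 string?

F6

Each fret is one semitone, so A4 + 20 = F6.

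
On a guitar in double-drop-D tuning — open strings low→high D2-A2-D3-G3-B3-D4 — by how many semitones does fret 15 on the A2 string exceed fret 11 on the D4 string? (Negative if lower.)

A2 at fret 15 → C4 (MIDI 60); D4 at fret 11 → C#5 (MIDI 73).
60 − 73 = -13, so the two pitches are 13 semitones apart.

-13 semitones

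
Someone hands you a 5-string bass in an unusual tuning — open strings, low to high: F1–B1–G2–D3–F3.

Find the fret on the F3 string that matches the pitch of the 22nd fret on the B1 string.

B1 at fret 22 is B1 + 22 semitones = A3.
The open F3 string is 18 semitones above the open B1, so the same pitch on the F3 string lies at fret 22 − 18 = 4.

4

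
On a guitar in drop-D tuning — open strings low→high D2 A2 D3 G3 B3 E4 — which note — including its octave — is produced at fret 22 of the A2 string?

G4

A2 is MIDI 45. Adding 22 gives 67, which is G4.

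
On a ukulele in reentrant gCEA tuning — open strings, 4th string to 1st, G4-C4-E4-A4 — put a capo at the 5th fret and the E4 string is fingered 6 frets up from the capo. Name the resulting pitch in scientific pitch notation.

The capo raises the open E4 by 5 semitones to A4; fretting 6 more gives E4 + 5 + 6 = E4 + 11 semitones = D#5.
(Also written Eb.)

D#5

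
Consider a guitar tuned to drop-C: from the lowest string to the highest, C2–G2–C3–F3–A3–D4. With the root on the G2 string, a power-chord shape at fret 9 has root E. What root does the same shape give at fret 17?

C

Moving from fret 9 to fret 17 shifts the root by 8 semitones.
E up 8 semitones is C.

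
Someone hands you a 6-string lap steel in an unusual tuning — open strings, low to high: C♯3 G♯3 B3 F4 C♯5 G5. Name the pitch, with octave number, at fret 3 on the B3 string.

The open B3 string plus 3 semitones: B–C–C#–D.
The walk passes from B into C once, so the octave number goes from 3 to 4.

D4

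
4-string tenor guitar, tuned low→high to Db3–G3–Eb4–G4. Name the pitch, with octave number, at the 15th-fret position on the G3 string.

The open G3 string plus 15 semitones: G–Ab–A–Bb–…–Ab–A–Bb.
The walk passes from B into C once, so the octave number goes from 3 to 4.
(Equivalently spelled A#4.)

Bb4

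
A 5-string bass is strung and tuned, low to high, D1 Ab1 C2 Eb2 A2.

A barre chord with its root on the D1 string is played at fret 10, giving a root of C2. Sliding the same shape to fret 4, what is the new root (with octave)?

Gb1

Moving from fret 10 to fret 4 shifts the root by -6 semitones.
C2 down 6 semitones is Gb1.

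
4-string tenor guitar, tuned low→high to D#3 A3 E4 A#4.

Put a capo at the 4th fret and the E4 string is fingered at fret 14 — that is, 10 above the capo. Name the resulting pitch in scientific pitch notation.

The capo raises the open E4 by 4 semitones to G#4; fretting 10 more gives E4 + 4 + 10 = E4 + 14 semitones = F#5.

F#5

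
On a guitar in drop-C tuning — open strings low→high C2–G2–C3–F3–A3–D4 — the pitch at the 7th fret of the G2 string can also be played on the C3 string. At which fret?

2

Fret 7 on G2 is MIDI 43 + 7 = 50 (D3). On the C3 string (open MIDI 48), that pitch is 50 − 48 = fret 2.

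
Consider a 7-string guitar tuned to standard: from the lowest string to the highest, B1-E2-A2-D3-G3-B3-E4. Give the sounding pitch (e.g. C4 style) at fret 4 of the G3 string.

B3

The open G3 string plus 4 semitones: G–G#–A–A#–B.
No B→C boundary is crossed, so the octave stays at 3.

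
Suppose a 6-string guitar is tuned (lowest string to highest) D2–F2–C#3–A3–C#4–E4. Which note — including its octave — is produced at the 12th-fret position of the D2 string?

D3

The open D2 string plus 12 semitones: D–D#–E–F–…–C–C#–D.
The walk passes from B into C once, so the octave number goes from 2 to 3.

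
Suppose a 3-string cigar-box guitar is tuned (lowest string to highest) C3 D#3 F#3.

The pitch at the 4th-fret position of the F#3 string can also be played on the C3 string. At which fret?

10

F#3 at fret 4 is F#3 + 4 semitones = A#3.
The open C3 string is 6 semitones below the open F#3, so the same pitch on the C3 string lies at fret 4 + 6 = 10.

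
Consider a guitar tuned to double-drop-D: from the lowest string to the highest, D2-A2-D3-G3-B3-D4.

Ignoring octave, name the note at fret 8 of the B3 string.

B3 is MIDI 59. Adding 8 gives 67; 67 mod 12 = 7, i.e. G.

G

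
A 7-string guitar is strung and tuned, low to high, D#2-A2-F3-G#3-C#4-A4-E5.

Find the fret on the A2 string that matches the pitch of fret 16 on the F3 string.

F3 at fret 16 is F3 + 16 semitones = A4.
The open A2 string is 8 semitones below the open F3, so the same pitch on the A2 string lies at fret 16 + 8 = 24.

24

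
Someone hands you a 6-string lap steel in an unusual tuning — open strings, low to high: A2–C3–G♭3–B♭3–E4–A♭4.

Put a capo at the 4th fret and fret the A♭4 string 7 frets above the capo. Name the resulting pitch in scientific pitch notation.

The capo raises the open A♭4 by 4 semitones to C5; fretting 7 more gives A♭4 + 4 + 7 = A♭4 + 11 semitones = G5.

G5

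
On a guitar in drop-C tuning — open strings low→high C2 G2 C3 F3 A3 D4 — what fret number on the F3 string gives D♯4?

10

D♯4 is 10 semitones above the open F3 (F–F#–G–G#–…–C#–D–D#), so it sits at fret 10.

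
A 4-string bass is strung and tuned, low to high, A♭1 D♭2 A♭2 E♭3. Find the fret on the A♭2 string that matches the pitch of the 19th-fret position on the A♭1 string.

Fret 19 on A♭1 is MIDI 32 + 19 = 51 (E♭3). On the A♭2 string (open MIDI 44), that pitch is 51 − 44 = fret 7.

7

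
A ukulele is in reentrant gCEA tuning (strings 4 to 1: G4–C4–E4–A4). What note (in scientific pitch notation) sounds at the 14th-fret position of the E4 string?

E4 is MIDI 64. Adding 14 gives 78, which is F♯5.

F♯5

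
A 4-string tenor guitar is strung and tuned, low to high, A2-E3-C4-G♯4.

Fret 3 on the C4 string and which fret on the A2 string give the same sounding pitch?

Fret 3 on C4 is MIDI 60 + 3 = 63 (D♯4). On the A2 string (open MIDI 45), that pitch is 63 − 45 = fret 18.

18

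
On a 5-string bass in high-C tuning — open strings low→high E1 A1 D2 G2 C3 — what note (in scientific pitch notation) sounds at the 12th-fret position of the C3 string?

C4

C3 is MIDI 48. Adding 12 gives 60, which is C4.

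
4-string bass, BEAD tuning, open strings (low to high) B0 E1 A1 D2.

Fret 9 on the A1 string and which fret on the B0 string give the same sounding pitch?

19

Fret 9 on A1 is MIDI 33 + 9 = 42 (F#2). On the B0 string (open MIDI 23), that pitch is 42 − 23 = fret 19.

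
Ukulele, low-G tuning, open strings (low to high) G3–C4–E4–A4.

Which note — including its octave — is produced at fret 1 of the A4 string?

Each fret is one semitone, so A4 + 1 = A♯4.
(Equivalently spelled B♭4.)

A♯4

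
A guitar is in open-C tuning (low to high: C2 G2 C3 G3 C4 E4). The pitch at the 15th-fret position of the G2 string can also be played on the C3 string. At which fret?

Fret 15 on G2 is MIDI 43 + 15 = 58 (A#3). On the C3 string (open MIDI 48), that pitch is 58 − 48 = fret 10.

10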